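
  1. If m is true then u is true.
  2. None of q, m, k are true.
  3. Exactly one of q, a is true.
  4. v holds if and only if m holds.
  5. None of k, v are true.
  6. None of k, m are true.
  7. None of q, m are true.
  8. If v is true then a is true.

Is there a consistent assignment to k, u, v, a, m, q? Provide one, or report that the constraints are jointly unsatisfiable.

k=F, u=T, v=F, a=T, m=F, q=F

  (1) m=F ⇒ u: vacuous ✓
  (2) {q, m, k}: 0 true — none ✓
  (3) {q, a}: 1 true — exactly one ✓
  (4) v=F, m=F — same ✓
  (5) {k, v}: 0 true — none ✓
  (6) {k, m}: 0 true — none ✓
  (7) {q, m}: 0 true — none ✓
  (8) v=F ⇒ a: vacuous ✓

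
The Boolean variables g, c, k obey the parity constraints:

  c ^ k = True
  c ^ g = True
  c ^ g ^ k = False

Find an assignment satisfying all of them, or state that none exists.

g = True, c = False, k = True

c ^ k = F ^ T = True ✓
c ^ g = F ^ T = True ✓
c ^ g ^ k = F ^ T ^ T = False ✓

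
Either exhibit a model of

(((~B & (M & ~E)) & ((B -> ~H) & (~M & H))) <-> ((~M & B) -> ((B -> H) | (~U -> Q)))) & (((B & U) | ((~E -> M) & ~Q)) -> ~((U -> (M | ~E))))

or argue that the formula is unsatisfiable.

M=F, H=F, U=F, E=F, Q=F, B=T

  ((~B & (M & ~E)) & ((B -> ~H) & (~M & H))) <-> ((~M & B) -> ((B -> H) | (~U -> Q))) = True
    (~B & (M & ~E)) & ((B -> ~H) & (~M & H)) = False
      ~B & (M & ~E) = False
        ~B = False
        M & ~E = False
          ~E = True
      (B -> ~H) & (~M & H) = False
        B -> ~H = True
          ~H = True
        ~M & H = False
          ~M = True
    (~M & B) -> ((B -> H) | (~U -> Q)) = False
      ~M & B = True
        ~M = True
      (B -> H) | (~U -> Q) = False
        B -> H = False
        ~U -> Q = False
          ~U = True
  ((B & U) | ((~E -> M) & ~Q)) -> ~((U -> (M | ~E))) = True
    (B & U) | ((~E -> M) & ~Q) = False
      B & U = False
      (~E -> M) & ~Q = False
        ~E -> M = False
          ~E = True
        ~Q = True
    ~((U -> (M | ~E))) = False
      U -> (M | ~E) = True
        M | ~E = True
          ~E = True
Both conjuncts True, so the formula holds.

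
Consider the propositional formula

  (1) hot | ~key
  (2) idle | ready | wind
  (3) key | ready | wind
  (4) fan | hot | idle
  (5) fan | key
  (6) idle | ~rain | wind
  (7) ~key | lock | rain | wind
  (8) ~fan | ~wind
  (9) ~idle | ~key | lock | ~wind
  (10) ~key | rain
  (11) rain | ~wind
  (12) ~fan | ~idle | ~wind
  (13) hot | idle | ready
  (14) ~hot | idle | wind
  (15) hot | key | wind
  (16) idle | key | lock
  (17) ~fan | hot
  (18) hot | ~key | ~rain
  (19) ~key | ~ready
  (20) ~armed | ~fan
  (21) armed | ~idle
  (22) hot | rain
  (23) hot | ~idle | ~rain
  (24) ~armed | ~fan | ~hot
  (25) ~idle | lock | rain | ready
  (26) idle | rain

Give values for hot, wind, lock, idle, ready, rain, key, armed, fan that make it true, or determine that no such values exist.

Try hot = False:
  (hot | ~key) forces key = False.
  (fan | key) forces fan = True.
  clause (~fan | hot) is falsified — backtrack.
So hot = True.
Set wind = True.
  then (~fan | ~wind) forces fan = False.
  then (rain | ~wind) forces rain = True.
  then (fan | key) forces key = True.
  then (~key | ~ready) forces ready = False.
Set lock = True.
Set idle = False.
Set armed = True.
All clauses satisfied.

hot = True, wind = True, lock = True, idle = False, ready = False, rain = True, key = True, armed = True, fan = False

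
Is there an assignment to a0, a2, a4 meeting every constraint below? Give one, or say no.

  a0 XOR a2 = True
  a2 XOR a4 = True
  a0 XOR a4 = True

Adding constraints 1, 2, 3 mod 2: every variable appears an even number of times on the left, so the left side is 0.
But the right sides sum to 1 (mod 2). 0 ≠ 1 — the system is inconsistent.

The formula is unsatisfiable.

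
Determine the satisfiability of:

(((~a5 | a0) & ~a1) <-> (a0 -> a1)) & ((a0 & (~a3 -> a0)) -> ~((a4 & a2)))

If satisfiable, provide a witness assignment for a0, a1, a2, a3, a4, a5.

a0=F, a1=F, a2=T, a3=T, a4=T, a5=F

  ((~a5 | a0) & ~a1) <-> (a0 -> a1) = True
    (~a5 | a0) & ~a1 = True
      ~a5 | a0 = True
        ~a5 = True
      ~a1 = True
    a0 -> a1 = True
  (a0 & (~a3 -> a0)) -> ~((a4 & a2)) = True
    a0 & (~a3 -> a0) = False
      ~a3 -> a0 = True
        ~a3 = False
    ~((a4 & a2)) = False
      a4 & a2 = True
Both conjuncts True, so the formula holds.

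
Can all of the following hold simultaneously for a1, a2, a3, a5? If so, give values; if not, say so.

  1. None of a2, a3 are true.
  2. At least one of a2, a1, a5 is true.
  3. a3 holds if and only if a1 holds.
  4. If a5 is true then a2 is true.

UNSATISFIABLE

Case a2 = True:
  Constraint (1) is violated (a2=T) — contradiction.
Case a2 = False:
  (1) forces a3 = False.
  (3) with a3=F forces a1 = False.
  (2) with a2=F, a1=F forces a5 = True.
  Constraint (4) is violated (a5=T, a2=F) — contradiction.
Both cases fail — unsatisfiable.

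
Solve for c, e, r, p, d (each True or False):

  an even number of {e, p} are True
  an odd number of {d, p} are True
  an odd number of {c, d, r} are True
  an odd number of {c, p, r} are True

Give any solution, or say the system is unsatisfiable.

The formula is unsatisfiable.

Adding constraints 2, 3, 4 mod 2: every variable appears an even number of times on the left, so the left side is 0.
But the right sides sum to 1 (mod 2). 0 ≠ 1 — the system is inconsistent.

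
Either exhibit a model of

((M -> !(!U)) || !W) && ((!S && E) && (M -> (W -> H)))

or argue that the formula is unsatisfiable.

M=T, W=F, E=T, H=T, U=T, S=F

  (M -> !(!U)) || !W = True
    M -> !(!U) = True
      !(!U) = True
        !U = False
    !W = True
  (!S && E) && (M -> (W -> H)) = True
    !S && E = True
      !S = True
    M -> (W -> H) = True
      W -> H = True
Both conjuncts True, so the formula holds.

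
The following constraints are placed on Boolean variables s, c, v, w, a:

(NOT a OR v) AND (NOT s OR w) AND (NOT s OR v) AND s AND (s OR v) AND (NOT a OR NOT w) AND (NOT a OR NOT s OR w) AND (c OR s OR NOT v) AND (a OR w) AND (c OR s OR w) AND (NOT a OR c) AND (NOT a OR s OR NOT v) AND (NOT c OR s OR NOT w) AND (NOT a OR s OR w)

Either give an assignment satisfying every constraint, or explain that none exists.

Unit clause (s) forces s = True.
In (NOT s OR w) only w is left, so w = True.
In (NOT s OR v) only v is left, so v = True.
In (NOT a OR NOT w) only NOT a is left, so a = False.
Set c = True.
All clauses satisfied.

s = True, c = True, v = True, w = True, a = False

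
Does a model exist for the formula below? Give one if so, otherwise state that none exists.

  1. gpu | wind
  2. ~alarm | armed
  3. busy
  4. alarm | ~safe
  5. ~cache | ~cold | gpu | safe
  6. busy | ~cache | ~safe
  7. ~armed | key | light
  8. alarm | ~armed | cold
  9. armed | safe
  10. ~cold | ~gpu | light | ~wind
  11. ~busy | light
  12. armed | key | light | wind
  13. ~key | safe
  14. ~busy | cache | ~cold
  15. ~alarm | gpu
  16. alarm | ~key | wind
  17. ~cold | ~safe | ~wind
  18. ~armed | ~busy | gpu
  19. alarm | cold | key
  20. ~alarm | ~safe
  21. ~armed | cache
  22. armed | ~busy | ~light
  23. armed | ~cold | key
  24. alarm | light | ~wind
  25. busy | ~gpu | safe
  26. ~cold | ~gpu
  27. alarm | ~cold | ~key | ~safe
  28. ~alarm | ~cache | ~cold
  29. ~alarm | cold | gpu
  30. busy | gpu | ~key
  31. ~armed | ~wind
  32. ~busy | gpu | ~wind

light: True, cache: True, safe: False, alarm: True, cold: False, key: False, gpu: True, busy: True, armed: True, wind: False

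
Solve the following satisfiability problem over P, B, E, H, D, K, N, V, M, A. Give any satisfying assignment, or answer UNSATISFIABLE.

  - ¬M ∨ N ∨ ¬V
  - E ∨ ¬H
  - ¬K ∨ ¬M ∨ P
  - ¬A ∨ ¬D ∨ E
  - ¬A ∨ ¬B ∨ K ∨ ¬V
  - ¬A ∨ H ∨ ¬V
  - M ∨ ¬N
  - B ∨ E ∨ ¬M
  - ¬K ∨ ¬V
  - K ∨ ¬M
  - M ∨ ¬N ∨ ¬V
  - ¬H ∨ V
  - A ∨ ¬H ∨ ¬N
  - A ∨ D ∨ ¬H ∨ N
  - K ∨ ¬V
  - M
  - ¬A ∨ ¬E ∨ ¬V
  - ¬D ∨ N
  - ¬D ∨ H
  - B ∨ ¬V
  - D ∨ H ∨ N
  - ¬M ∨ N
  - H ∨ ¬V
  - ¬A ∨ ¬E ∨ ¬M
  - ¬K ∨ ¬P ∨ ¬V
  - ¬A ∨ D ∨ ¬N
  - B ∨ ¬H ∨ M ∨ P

Unit clause (M) forces M = True.
In (¬M ∨ N) only N is left, so N = True.
In (K ∨ ¬M) only K is left, so K = True.
In (¬K ∨ ¬M ∨ P) only P is left, so P = True.
In (¬K ∨ ¬V) only ¬V is left, so V = False.
In (¬H ∨ V) only ¬H is left, so H = False.
In (¬D ∨ H) only ¬D is left, so D = False.
In (¬A ∨ D ∨ ¬N) only ¬A is left, so A = False.
Set B = True.
Set E = True.
All clauses satisfied.

P=T, B=T, E=T, H=F, D=F, K=T, N=T, V=F, M=T, A=F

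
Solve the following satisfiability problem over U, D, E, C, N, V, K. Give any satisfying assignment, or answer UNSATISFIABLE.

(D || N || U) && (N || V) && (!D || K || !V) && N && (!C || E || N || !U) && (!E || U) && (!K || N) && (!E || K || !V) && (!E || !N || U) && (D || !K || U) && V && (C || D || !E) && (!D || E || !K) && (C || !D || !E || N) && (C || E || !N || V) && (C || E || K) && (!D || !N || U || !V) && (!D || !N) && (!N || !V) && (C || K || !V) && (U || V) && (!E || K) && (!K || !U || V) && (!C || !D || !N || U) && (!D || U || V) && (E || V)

Case N = True:
  (V) forces V = True.
  Clause (!N || !V) is falsified — contradiction.
Case N = False:
  Clause (N) is falsified — contradiction.
Both cases fail, so the formula is unsatisfiable.

The formula is unsatisfiable.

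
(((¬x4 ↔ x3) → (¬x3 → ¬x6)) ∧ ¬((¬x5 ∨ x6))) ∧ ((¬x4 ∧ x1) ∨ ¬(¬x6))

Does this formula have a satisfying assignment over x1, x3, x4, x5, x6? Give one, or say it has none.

x1 = True, x3 = False, x4 = False, x5 = True, x6 = False

  ((¬x4 ↔ x3) → (¬x3 → ¬x6)) ∧ ¬((¬x5 ∨ x6)) = True
    (¬x4 ↔ x3) → (¬x3 → ¬x6) = True
      ¬x4 ↔ x3 = False
        ¬x4 = True
      ¬x3 → ¬x6 = True
        ¬x3 = True
        ¬x6 = True
    ¬((¬x5 ∨ x6)) = True
      ¬x5 ∨ x6 = False
        ¬x5 = False
  (¬x4 ∧ x1) ∨ ¬(¬x6) = True
    ¬x4 ∧ x1 = True
      ¬x4 = True
    ¬(¬x6) = False
      ¬x6 = True
Both conjuncts True, so the formula holds.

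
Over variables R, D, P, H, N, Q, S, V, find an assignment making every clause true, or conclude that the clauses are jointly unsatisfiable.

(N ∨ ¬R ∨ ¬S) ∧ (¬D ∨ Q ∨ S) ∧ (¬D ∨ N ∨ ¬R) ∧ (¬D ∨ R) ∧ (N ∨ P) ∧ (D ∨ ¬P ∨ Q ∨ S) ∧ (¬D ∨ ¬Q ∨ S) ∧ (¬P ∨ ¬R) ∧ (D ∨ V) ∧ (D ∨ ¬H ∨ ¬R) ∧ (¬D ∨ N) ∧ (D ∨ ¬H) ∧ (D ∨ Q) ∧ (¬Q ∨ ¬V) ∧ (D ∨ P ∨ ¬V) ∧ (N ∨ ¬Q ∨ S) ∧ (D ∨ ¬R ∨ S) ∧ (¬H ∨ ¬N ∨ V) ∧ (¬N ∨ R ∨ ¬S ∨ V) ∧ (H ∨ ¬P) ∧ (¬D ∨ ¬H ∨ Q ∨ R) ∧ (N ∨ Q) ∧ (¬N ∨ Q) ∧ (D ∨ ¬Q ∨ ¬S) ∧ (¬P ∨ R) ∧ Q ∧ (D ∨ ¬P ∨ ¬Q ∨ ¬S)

Unit clause (Q) forces Q = True.
In (¬Q ∨ ¬V) only ¬V is left, so V = False.
In (D ∨ V) only D is left, so D = True.
In (¬D ∨ N) only N is left, so N = True.
In (¬H ∨ ¬N ∨ V) only ¬H is left, so H = False.
In (H ∨ ¬P) only ¬P is left, so P = False.
In (¬D ∨ R) only R is left, so R = True.
In (¬D ∨ ¬Q ∨ S) only S is left, so S = True.
All clauses satisfied.

R: True, D: True, P: False, H: False, N: True, Q: True, S: True, V: False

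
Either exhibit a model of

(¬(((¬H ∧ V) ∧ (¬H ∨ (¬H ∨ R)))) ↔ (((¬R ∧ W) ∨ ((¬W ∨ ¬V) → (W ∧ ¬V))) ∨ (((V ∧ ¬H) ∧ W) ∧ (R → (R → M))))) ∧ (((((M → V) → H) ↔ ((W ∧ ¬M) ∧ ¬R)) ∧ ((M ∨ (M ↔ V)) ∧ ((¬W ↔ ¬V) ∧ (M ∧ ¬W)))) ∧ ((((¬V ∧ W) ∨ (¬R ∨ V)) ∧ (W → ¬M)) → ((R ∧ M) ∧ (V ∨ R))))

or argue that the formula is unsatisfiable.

Case W = True: the conjunct ¬W is False.
Case W = False: the formula simplifies to ((¬H ∧ V) ∧ (¬H ∨ (¬H ∨ R))) ∧ ((¬(((M → V) → H)) ∧ ((M ∨ (M ↔ V)) ∧ (¬V ∧ M))) ∧ ((¬R ∨ V) → ((R ∧ M) ∧ (V ∨ R)))).
  V = True: the conjunct ¬V is False.
  V = False: the conjunct V is False.
Both cases fail — unsatisfiable.

UNSATISFIABLE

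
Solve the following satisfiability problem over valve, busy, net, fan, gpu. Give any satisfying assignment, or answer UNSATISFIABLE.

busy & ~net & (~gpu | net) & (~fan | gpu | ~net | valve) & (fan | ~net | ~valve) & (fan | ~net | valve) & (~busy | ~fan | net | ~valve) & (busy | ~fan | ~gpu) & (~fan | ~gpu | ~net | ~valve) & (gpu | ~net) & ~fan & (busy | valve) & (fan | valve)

Unit clause (busy) forces busy = True.
Unit clause (~net) forces net = False.
In (~gpu | net) only ~gpu is left, so gpu = False.
Unit clause (~fan) forces fan = False.
In (fan | valve) only valve is left, so valve = True.
All clauses satisfied.

valve = True, busy = True, net = False, fan = False, gpu = False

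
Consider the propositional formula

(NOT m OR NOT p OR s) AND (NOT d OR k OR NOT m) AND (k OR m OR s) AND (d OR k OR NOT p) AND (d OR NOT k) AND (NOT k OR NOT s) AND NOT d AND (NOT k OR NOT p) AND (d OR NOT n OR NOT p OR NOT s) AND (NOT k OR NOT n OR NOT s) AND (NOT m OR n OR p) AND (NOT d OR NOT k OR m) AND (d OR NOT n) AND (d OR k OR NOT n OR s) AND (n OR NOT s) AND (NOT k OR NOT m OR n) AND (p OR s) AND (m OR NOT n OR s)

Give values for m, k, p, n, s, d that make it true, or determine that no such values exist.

UNSATISFIABLE

Case d = True:
  Clause (NOT d) is falsified — contradiction.
Case d = False:
  (d OR NOT k) forces k = False.
  (d OR k OR NOT p) forces p = False.
  (d OR NOT n) forces n = False.
  (NOT m OR n OR p) forces m = False.
  (k OR m OR s) forces s = True.
  Clause (n OR NOT s) is falsified — contradiction.
Both cases fail, so the formula is unsatisfiable.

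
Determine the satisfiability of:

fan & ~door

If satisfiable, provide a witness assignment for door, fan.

door = False, fan = True

  ~door = True
Both conjuncts True, so the formula holds.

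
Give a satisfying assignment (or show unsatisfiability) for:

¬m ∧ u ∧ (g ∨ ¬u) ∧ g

m=F, u=T, g=T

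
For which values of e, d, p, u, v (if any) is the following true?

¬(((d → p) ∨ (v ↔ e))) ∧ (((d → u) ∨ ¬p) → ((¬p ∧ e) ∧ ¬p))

e = True, d = True, p = False, u = True, v = False

  ¬(((d → p) ∨ (v ↔ e))) = True
    (d → p) ∨ (v ↔ e) = False
      d → p = False
      v ↔ e = False
  ((d → u) ∨ ¬p) → ((¬p ∧ e) ∧ ¬p) = True
    (d → u) ∨ ¬p = True
      d → u = True
      ¬p = True
    (¬p ∧ e) ∧ ¬p = True
      ¬p ∧ e = True
        ¬p = True
      ¬p = True
Both conjuncts True, so the formula holds.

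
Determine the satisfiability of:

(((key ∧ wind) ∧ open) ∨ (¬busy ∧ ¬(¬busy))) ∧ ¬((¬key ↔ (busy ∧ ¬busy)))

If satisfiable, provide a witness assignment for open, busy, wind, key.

Case busy = True: the formula simplifies to ((key ∧ wind) ∧ open) ∧ ¬key.
  key = True: the conjunct ¬key is False.
  key = False: the conjunct key is False.
Case busy = False: the formula simplifies to ((key ∧ wind) ∧ open) ∧ ¬key.
  key = True: the conjunct ¬key is False.
  key = False: the conjunct key is False.
Both cases fail — unsatisfiable.

UNSATISFIABLE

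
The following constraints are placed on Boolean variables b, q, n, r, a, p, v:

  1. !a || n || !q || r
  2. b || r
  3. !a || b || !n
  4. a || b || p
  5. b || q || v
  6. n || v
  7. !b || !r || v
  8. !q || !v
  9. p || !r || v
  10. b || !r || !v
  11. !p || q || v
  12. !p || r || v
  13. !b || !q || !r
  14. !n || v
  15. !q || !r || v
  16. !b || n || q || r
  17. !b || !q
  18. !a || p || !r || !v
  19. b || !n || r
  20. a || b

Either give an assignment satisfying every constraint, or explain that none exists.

b = True, q = False, n = True, r = True, a = False, p = False, v = True

Try b = False:
  (b || r) forces r = True.
  (b || !r || !v) forces v = False.
  (b || q || v) forces q = True.
  clause (!q || !r || v) is falsified — backtrack.
So b = True.
  then (!b || !q) forces q = False.
Set n = True.
  then (!n || v) forces v = True.
Set r = True.
Set a = False.
Set p = False.
All clauses satisfied.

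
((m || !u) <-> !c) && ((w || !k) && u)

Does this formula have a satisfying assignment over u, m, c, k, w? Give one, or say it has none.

u = True, m = True, c = False, k = True, w = True

  (m || !u) <-> !c = True
    m || !u = True
      !u = False
    !c = True
  (w || !k) && u = True
    w || !k = True
      !k = False
Both conjuncts True, so the formula holds.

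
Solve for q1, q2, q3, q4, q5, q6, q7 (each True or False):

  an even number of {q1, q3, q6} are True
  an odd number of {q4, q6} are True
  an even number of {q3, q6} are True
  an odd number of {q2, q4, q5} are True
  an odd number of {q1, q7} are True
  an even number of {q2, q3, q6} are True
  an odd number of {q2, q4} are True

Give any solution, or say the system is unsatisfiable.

q1=F; q2=F; q3=F; q4=T; q5=F; q6=F; q7=T

{q1, q3, q6}: 0 true → even ✓
{q4, q6}: 1 true → odd ✓
{q3, q6}: 0 true → even ✓
{q2, q4, q5}: 1 true → odd ✓
{q1, q7}: 1 true → odd ✓
{q2, q3, q6}: 0 true → even ✓
{q2, q4}: 1 true → odd ✓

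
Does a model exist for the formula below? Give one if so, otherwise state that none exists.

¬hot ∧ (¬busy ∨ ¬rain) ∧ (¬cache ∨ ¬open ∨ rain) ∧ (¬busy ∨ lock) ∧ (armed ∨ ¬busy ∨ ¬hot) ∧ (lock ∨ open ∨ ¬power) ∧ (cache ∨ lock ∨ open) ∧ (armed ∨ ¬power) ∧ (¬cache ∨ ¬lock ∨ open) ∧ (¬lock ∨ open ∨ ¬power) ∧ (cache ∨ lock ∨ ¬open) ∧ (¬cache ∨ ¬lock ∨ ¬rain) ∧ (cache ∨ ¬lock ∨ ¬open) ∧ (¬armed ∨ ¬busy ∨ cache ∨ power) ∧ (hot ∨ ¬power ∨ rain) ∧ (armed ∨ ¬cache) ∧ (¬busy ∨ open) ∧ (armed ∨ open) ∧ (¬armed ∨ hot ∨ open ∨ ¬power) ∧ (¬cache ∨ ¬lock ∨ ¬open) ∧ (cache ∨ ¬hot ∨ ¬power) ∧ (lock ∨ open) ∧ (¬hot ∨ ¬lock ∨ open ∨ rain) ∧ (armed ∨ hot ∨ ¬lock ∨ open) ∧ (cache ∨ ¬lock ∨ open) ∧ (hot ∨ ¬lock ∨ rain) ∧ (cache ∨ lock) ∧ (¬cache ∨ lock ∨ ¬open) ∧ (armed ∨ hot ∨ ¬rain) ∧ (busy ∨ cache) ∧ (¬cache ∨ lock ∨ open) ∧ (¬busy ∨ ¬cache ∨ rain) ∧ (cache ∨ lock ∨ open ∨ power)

Unsatisfiable — no assignment works.

Case lock = True:
  (¬hot) forces hot = False.
  (hot ∨ ¬lock ∨ rain) forces rain = True.
  (¬busy ∨ ¬rain) forces busy = False.
  (¬cache ∨ ¬lock ∨ ¬rain) forces cache = False.
  Clause (busy ∨ cache) is falsified — contradiction.
Case lock = False:
  (¬hot) forces hot = False.
  (¬busy ∨ lock) forces busy = False.
  (lock ∨ open) forces open = True.
  (cache ∨ lock ∨ ¬open) forces cache = True.
  Clause (¬cache ∨ lock ∨ ¬open) is falsified — contradiction.
Both cases fail, so the formula is unsatisfiable.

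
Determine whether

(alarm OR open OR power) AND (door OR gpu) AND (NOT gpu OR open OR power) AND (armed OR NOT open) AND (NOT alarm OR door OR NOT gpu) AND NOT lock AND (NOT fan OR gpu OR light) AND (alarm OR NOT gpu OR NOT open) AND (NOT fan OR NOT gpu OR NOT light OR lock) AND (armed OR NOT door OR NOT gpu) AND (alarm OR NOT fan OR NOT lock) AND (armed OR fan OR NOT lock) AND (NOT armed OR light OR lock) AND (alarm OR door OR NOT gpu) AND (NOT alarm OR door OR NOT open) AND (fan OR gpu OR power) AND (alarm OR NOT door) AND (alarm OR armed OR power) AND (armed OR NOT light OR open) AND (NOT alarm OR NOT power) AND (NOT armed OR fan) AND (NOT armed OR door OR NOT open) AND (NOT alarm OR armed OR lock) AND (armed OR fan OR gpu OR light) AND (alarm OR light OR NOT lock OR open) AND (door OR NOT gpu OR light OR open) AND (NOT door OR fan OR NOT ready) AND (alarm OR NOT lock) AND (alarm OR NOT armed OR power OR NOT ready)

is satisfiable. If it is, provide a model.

open = False, power = False, door = True, light = True, alarm = True, fan = True, gpu = False, armed = True, lock = False, ready = True

Unit clause (NOT lock) forces lock = False.
Set open = False.
Set power = False.
  then (alarm OR open OR power) forces alarm = True.
  then (NOT gpu OR open OR power) forces gpu = False.
  then (fan OR gpu OR power) forces fan = True.
  then (NOT alarm OR armed OR lock) forces armed = True.
  then (door OR gpu) forces door = True.
  then (NOT fan OR gpu OR light) forces light = True.
Set ready = True.
All clauses satisfied.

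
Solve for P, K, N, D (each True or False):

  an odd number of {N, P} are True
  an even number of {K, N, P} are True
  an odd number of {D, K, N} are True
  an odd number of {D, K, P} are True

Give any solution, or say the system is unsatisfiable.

Unsatisfiable

Adding constraints 1, 3, 4 mod 2: every variable appears an even number of times on the left, so the left side is 0.
But the right sides sum to 1 (mod 2). 0 ≠ 1 — the system is inconsistent.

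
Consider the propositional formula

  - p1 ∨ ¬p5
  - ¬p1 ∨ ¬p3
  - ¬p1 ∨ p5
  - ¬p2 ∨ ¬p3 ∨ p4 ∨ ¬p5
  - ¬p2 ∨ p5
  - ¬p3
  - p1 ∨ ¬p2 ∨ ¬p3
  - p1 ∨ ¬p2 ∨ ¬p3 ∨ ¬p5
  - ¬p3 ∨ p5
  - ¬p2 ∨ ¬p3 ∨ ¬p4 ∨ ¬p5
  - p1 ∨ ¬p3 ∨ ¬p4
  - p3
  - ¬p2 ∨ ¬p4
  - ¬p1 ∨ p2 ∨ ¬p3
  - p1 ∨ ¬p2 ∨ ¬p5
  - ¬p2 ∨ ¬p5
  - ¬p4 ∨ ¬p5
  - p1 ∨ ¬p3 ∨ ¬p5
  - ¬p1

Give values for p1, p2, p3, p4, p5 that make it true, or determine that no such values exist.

No satisfying assignment exists.

Case p3 = True:
  Clause (¬p3) is falsified — contradiction.
Case p3 = False:
  Clause (p3) is falsified — contradiction.
Both cases fail, so the formula is unsatisfiable.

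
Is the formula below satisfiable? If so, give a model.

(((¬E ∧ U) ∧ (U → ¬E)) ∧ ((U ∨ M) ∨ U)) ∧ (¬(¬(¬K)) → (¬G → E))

U = True, G = True, M = False, K = True, E = False

  ((¬E ∧ U) ∧ (U → ¬E)) ∧ ((U ∨ M) ∨ U) = True
    (¬E ∧ U) ∧ (U → ¬E) = True
      ¬E ∧ U = True
        ¬E = True
      U → ¬E = True
        ¬E = True
    (U ∨ M) ∨ U = True
      U ∨ M = True
  ¬(¬(¬K)) → (¬G → E) = True
    ¬(¬(¬K)) = False
      ¬(¬K) = True
        ¬K = False
    ¬G → E = True
      ¬G = False
Both conjuncts True, so the formula holds.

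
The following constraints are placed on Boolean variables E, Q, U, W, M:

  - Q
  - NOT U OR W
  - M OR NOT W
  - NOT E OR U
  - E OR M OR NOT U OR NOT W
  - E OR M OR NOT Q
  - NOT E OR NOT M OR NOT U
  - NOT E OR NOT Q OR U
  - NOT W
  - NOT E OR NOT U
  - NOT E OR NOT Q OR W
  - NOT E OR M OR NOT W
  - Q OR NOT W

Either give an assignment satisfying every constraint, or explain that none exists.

Unit clause (Q) forces Q = True.
Unit clause (NOT W) forces W = False.
In (NOT E OR NOT Q OR W) only NOT E is left, so E = False.
In (NOT U OR W) only NOT U is left, so U = False.
In (E OR M OR NOT Q) only M is left, so M = True.
All clauses satisfied.

E = False, Q = True, U = False, W = False, M = True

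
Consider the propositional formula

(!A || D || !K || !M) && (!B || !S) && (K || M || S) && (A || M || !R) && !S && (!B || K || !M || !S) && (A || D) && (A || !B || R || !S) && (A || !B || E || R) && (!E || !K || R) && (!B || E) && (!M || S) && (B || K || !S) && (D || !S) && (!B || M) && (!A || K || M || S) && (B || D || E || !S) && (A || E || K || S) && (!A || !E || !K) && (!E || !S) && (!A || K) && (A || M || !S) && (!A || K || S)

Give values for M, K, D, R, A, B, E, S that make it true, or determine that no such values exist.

Unit clause (!S) forces S = False.
In (!M || S) only !M is left, so M = False.
In (!B || M) only !B is left, so B = False.
In (K || M || S) only K is left, so K = True.
Set D = False.
  then (A || D) forces A = True.
  then (!A || !E || !K) forces E = False.
Set R = True.
All clauses satisfied.

M=F, K=T, D=F, R=T, A=T, B=F, E=F, S=F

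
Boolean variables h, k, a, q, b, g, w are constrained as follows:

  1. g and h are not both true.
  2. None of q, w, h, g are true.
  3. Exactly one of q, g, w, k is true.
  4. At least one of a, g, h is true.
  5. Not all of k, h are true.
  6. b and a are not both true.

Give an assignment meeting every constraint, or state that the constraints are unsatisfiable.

h = False, k = True, a = True, q = False, b = False, g = False, w = False

  (1) g=F, h=F — not both ✓
  (2) {q, w, h, g}: 0 true — none ✓
  (3) {q, g, w, k}: 1 true — exactly one ✓
  (4) {a, g, h}: 1 true — at least one ✓
  (5) {k, h}: 1/2 true — not all ✓
  (6) b=F, a=T — not both ✓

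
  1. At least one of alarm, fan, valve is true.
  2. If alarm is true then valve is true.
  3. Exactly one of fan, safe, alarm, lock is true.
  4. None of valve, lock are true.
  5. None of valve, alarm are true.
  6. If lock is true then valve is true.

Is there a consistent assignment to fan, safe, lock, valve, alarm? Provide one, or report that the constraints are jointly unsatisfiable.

fan=T, safe=F, lock=F, valve=F, alarm=F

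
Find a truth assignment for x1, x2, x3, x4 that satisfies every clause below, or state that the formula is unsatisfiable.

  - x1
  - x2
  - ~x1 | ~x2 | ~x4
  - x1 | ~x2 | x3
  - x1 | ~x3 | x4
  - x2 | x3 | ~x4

Unit clause (x1) forces x1 = True.
Unit clause (x2) forces x2 = True.
In (~x1 | ~x2 | ~x4) only ~x4 is left, so x4 = False.
Set x3 = False.
Check each clause:
  (x1): x1 holds.
  (x2): x2 holds.
  (~x1 | ~x2 | ~x4): ~x4 holds.
  (x1 | ~x2 | x3): x1 holds.
  (x1 | ~x3 | x4): x1 holds.
  (x2 | x3 | ~x4): x2 holds.
All clauses satisfied.

x1 = True; x2 = True; x3 = False; x4 = False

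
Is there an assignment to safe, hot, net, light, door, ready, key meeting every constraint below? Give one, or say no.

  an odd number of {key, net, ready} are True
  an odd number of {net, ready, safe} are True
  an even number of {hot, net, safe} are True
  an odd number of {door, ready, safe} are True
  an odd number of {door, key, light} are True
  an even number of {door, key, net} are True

safe: False, hot: True, net: True, light: False, door: True, ready: False, key: False

{key, net, ready}: 1 true → odd ✓
{net, ready, safe}: 1 true → odd ✓
{hot, net, safe}: 2 true → even ✓
{door, ready, safe}: 1 true → odd ✓
{door, key, light}: 1 true → odd ✓
{door, key, net}: 2 true → even ✓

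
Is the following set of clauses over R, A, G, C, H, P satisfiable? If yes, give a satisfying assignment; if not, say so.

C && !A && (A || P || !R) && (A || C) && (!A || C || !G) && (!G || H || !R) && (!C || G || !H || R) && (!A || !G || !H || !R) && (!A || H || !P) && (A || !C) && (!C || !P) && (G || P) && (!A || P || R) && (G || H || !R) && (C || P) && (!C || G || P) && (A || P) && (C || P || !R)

Unsatisfiable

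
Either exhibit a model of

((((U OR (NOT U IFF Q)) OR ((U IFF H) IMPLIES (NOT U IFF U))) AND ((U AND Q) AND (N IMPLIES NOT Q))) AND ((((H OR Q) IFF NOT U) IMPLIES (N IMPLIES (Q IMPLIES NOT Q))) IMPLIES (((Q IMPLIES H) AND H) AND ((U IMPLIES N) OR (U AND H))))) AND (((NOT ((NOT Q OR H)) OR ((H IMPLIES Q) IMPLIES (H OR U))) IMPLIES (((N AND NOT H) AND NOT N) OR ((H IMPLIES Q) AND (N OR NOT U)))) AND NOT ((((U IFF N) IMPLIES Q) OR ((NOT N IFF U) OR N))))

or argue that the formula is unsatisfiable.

The formula is unsatisfiable.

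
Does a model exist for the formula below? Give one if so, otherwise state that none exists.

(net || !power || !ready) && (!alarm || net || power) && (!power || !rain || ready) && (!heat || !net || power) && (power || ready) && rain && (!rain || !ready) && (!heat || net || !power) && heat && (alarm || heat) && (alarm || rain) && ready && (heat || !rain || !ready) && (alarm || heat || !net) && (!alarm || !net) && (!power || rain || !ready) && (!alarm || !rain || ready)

No satisfying assignment exists.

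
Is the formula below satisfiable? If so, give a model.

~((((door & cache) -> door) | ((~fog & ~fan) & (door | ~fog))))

Unsatisfiable — no assignment works.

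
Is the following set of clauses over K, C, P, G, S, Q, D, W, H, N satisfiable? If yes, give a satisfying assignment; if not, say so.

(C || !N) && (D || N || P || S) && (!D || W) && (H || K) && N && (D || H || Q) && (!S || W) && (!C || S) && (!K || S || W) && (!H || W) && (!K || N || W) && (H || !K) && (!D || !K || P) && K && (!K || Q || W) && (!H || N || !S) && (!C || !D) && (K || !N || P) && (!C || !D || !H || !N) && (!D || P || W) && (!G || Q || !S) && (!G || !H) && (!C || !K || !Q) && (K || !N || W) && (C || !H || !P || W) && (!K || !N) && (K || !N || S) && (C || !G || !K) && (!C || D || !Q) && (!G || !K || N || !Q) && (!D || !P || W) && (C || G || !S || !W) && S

Case K = True:
  (N) forces N = True.
  Clause (!K || !N) is falsified — contradiction.
Case K = False:
  Clause (K) is falsified — contradiction.
Both cases fail, so the formula is unsatisfiable.

Unsatisfiable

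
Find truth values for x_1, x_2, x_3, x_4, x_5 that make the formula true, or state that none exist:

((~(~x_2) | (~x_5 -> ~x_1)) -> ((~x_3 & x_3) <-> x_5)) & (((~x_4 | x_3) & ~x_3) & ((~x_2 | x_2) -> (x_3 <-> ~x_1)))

x_1: True; x_2: True; x_3: False; x_4: False; x_5: False

  (~(~x_2) | (~x_5 -> ~x_1)) -> ((~x_3 & x_3) <-> x_5) = True
    ~(~x_2) | (~x_5 -> ~x_1) = True
      ~(~x_2) = True
        ~x_2 = False
      ~x_5 -> ~x_1 = False
        ~x_5 = True
        ~x_1 = False
    (~x_3 & x_3) <-> x_5 = True
      ~x_3 & x_3 = False
        ~x_3 = True
  ((~x_4 | x_3) & ~x_3) & ((~x_2 | x_2) -> (x_3 <-> ~x_1)) = True
    (~x_4 | x_3) & ~x_3 = True
      ~x_4 | x_3 = True
        ~x_4 = True
      ~x_3 = True
    (~x_2 | x_2) -> (x_3 <-> ~x_1) = True
      ~x_2 | x_2 = True
        ~x_2 = False
      x_3 <-> ~x_1 = True
        ~x_1 = False
Both conjuncts True, so the formula holds.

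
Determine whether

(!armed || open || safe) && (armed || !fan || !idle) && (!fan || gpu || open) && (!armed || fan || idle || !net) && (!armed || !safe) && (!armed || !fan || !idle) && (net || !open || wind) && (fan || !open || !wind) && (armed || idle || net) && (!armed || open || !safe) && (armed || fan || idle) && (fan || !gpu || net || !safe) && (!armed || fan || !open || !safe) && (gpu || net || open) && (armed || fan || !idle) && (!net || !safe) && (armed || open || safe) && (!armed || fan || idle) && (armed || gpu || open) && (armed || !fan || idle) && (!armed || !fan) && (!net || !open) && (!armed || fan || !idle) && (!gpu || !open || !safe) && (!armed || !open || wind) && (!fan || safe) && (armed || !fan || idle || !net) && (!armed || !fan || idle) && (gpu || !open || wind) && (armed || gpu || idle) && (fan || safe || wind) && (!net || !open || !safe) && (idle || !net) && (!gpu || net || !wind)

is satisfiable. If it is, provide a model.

Unsatisfiable — no assignment works.

Case safe = True:
  (!armed || !safe) forces armed = False.
  (!net || !safe) forces net = False.
  (armed || idle || net) forces idle = True.
  (armed || !fan || !idle) forces fan = False.
  Clause (armed || fan || !idle) is falsified — contradiction.
Case safe = False:
  (!fan || safe) forces fan = False.
  (fan || safe || wind) forces wind = True.
  (fan || !open || !wind) forces open = False.
  (!armed || open || safe) forces armed = False.
  Clause (armed || open || safe) is falsified — contradiction.
Both cases fail, so the formula is unsatisfiable.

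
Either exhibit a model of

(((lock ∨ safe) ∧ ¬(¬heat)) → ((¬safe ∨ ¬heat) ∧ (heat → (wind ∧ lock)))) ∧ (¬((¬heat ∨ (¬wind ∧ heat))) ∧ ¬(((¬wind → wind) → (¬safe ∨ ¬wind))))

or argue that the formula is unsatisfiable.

Case wind = True: the formula simplifies to (((lock ∨ safe) ∧ ¬(¬heat)) → ((¬safe ∨ ¬heat) ∧ (heat → lock))) ∧ (¬(¬heat) ∧ ¬(¬safe)).
  heat = True: simplifies to ((lock ∨ safe) → (¬safe ∧ lock)) ∧ ¬(¬safe).
    safe = True: the conjunct (lock ∨ safe) → (¬safe ∧ lock) becomes (lock ∨ True) → (False ∧ lock) = False.
    safe = False: the conjunct ¬(¬safe) becomes ¬(¬False) = False.
  heat = False: the conjunct ¬(¬heat) becomes ¬(¬False) = False.
Case wind = False: the conjunct ¬(((¬wind → wind) → (¬safe ∨ ¬wind))) becomes ¬((False → True)) = False.
Both cases fail — unsatisfiable.

No satisfying assignment exists.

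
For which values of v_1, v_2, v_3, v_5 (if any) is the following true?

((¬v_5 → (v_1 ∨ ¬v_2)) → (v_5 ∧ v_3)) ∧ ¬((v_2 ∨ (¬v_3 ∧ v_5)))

v_1 = True; v_2 = False; v_3 = True; v_5 = True

  (¬v_5 → (v_1 ∨ ¬v_2)) → (v_5 ∧ v_3) = True
    ¬v_5 → (v_1 ∨ ¬v_2) = True
      ¬v_5 = False
      v_1 ∨ ¬v_2 = True
        ¬v_2 = True
    v_5 ∧ v_3 = True
  ¬((v_2 ∨ (¬v_3 ∧ v_5))) = True
    v_2 ∨ (¬v_3 ∧ v_5) = False
      ¬v_3 ∧ v_5 = False
        ¬v_3 = False
Both conjuncts True, so the formula holds.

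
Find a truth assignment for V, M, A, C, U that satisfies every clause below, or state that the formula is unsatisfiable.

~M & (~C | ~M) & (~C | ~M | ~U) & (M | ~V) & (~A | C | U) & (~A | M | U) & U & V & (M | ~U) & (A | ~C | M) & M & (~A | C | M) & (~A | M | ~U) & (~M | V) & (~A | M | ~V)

No satisfying assignment exists.

Case M = True:
  Clause (~M) is falsified — contradiction.
Case M = False:
  Clause (M) is falsified — contradiction.
Both cases fail, so the formula is unsatisfiable.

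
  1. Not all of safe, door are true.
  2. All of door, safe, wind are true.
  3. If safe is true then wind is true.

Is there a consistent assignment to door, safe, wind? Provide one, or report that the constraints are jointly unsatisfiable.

The formula is unsatisfiable.

Case door = True:
  (1) with door=T forces safe = False.
  Constraint (2) is violated (safe=F) — contradiction.
Case door = False:
  Constraint (2) is violated (door=F) — contradiction.
Both cases fail — unsatisfiable.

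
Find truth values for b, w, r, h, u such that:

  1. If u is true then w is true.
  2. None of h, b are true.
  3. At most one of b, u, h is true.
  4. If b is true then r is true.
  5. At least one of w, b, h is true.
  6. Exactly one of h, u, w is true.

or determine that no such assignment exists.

b: False; w: True; r: True; h: False; u: False

  (1) u=F ⇒ w: vacuous ✓
  (2) {h, b}: 0 true — none ✓
  (3) {b, u, h}: 0 true — at most one ✓
  (4) b=F ⇒ r: vacuous ✓
  (5) {w, b, h}: 1 true — at least one ✓
  (6) {h, u, w}: 1 true — exactly one ✓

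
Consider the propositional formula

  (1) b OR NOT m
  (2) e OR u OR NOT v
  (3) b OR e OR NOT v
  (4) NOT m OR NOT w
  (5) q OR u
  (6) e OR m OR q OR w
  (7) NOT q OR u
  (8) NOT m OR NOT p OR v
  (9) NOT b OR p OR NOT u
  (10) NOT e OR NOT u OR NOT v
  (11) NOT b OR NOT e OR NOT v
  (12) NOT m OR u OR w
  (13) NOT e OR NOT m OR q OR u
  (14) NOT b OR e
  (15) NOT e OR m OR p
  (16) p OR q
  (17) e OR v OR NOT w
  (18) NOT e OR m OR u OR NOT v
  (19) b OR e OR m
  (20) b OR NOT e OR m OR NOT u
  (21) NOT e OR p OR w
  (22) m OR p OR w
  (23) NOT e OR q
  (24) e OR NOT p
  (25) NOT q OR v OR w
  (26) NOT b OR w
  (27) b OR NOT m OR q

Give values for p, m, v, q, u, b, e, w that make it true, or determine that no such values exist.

Set p = True.
  then (e OR NOT p) forces e = True.
  then (NOT e OR q) forces q = True.
  then (NOT q OR u) forces u = True.
  then (NOT e OR NOT u OR NOT v) forces v = False.
  then (NOT q OR v OR w) forces w = True.
  then (NOT m OR NOT w) forces m = False.
  then (b OR NOT e OR m OR NOT u) forces b = True.
All clauses satisfied.

p = True, m = False, v = False, q = True, u = True, b = True, e = True, w = True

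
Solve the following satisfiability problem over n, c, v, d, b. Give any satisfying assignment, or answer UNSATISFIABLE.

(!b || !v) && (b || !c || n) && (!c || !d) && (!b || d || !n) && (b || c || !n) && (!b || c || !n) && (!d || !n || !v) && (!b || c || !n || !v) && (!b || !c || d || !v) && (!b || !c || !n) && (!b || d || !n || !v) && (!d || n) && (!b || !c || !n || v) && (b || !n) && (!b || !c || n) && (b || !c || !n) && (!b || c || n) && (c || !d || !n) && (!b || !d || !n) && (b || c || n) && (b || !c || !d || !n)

No satisfying assignment exists.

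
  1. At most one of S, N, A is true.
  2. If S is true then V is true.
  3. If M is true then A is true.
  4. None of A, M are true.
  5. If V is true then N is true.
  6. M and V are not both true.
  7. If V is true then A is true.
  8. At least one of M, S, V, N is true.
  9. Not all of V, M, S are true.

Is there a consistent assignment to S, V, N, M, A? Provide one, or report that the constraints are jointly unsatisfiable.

S: False, V: False, N: True, M: False, A: False

  (1) {S, N, A}: 1 true — at most one ✓
  (2) S=F ⇒ V: vacuous ✓
  (3) M=F ⇒ A: vacuous ✓
  (4) {A, M}: 0 true — none ✓
  (5) V=F ⇒ N: vacuous ✓
  (6) M=F, V=F — not both ✓
  (7) V=F ⇒ A: vacuous ✓
  (8) {M, S, V, N}: 1 true — at least one ✓
  (9) {V, M, S}: 0/3 true — not all ✓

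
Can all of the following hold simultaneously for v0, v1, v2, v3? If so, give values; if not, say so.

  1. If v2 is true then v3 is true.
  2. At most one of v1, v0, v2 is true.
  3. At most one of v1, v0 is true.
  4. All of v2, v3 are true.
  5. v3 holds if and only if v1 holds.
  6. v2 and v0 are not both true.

Case v3 = True:
  (4) forces v2 = True.
  (2) with v2=T forces v1 = False.
  Constraint (5) is violated (v3=T, v1=F) — contradiction.
Case v3 = False:
  Constraint (4) is violated (v3=F) — contradiction.
Both cases fail — unsatisfiable.

Unsatisfiable — no assignment works.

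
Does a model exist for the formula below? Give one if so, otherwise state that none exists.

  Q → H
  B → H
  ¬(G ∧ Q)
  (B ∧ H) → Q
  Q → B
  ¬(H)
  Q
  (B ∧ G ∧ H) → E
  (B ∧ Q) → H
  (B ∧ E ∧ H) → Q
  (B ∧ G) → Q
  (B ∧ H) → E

Case H = True:
  Clause (¬H) is falsified — contradiction.
Case H = False:
  (Q) forces Q = True.
  Clause (H ∨ ¬Q) is falsified — contradiction.
Both cases fail, so the formula is unsatisfiable.

No satisfying assignment exists.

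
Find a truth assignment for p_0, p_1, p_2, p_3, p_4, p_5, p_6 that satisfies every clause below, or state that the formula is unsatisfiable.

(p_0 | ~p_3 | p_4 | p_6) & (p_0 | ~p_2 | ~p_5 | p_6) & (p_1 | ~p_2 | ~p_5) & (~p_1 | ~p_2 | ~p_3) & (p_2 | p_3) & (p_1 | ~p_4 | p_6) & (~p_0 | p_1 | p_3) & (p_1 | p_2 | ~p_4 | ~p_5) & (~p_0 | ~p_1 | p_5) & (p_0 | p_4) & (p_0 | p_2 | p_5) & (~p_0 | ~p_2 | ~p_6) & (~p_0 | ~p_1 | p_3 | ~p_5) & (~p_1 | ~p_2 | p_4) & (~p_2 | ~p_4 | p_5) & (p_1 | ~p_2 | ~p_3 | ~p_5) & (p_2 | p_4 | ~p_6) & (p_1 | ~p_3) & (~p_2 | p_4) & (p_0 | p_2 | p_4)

p_0: True, p_1: True, p_2: False, p_3: True, p_4: False, p_5: True, p_6: False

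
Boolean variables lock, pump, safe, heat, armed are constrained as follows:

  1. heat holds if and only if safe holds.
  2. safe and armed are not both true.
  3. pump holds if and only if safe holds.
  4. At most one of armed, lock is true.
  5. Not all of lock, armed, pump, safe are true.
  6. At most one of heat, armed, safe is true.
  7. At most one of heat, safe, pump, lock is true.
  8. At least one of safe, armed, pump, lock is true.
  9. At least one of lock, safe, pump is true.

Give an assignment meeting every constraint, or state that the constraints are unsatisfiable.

lock: True; pump: False; safe: False; heat: False; armed: False

  (1) heat=F, safe=F — same ✓
  (2) safe=F, armed=F — not both ✓
  (3) pump=F, safe=F — same ✓
  (4) {armed, lock}: 1 true — at most one ✓
  (5) {lock, armed, pump, safe}: 1/4 true — not all ✓
  (6) {heat, armed, safe}: 0 true — at most one ✓
  (7) {heat, safe, pump, lock}: 1 true — at most one ✓
  (8) {safe, armed, pump, lock}: 1 true — at least one ✓
  (9) {lock, safe, pump}: 1 true — at least one ✓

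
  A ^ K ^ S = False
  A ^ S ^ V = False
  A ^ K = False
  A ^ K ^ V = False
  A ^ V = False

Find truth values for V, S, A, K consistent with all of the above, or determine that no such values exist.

V: False; S: False; A: False; K: False

A ^ K ^ S = F ^ F ^ F = False ✓
A ^ S ^ V = F ^ F ^ F = False ✓
A ^ K = F ^ F = False ✓
A ^ K ^ V = F ^ F ^ F = False ✓
A ^ V = F ^ F = False ✓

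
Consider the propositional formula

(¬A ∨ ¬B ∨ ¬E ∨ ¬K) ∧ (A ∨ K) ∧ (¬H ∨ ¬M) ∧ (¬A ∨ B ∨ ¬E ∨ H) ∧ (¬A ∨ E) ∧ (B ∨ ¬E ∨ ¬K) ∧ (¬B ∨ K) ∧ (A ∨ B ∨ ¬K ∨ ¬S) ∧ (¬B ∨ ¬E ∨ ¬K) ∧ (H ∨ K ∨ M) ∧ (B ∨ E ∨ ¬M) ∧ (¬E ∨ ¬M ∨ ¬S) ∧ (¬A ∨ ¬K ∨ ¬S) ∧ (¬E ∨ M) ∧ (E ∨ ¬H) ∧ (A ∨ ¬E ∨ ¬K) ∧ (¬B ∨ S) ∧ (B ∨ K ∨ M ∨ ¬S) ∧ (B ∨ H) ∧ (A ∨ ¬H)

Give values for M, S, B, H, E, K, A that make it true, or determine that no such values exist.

Set M = False.
  then (¬E ∨ M) forces E = False.
  then (E ∨ ¬H) forces H = False.
  then (B ∨ H) forces B = True.
  then (¬A ∨ E) forces A = False.
  then (¬B ∨ K) forces K = True.
  then (¬B ∨ S) forces S = True.
All clauses satisfied.

M = False; S = True; B = True; H = False; E = False; K = True; A = False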